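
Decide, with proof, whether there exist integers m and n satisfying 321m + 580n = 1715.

m = 495, n = -271

321 and 580 are coprime, so 321m + 580n ranges over all of ℤ.
Euclidean algorithm: 580 = 1·321 + 259, 321 = 1·259 + 62, 259 = 4·62 + 11, 62 = 5·11 + 7, 11 = 1·7 + 4, 7 = 1·4 + 3, 4 = 1·3 + 1, 3 = 3·1 + 0.
Back-substituting, 1 = 4 − 1·3 = 4 − (7 − 1·4) = −7 + 2·4 = −7 + 2·(11 − 1·7) = 2·11 − 3·7 = 2·11 − 3·(62 − 5·11) = −3·62 + 17·11 = −3·62 + 17·(259 − 4·62) = 17·259 − 71·62 = 17·259 − 71·(321 − 1·259) = −71·321 + 88·259 = −71·321 + 88·(580 − 1·321) = 88·580 − 159·321; that is, 321·(-159) + 580·88 = 1.
Multiplying through by 1715: m = (-159)·1715 = -272685, n = 88·1715 = 150920 is a solution.
Shifting by a multiple of (580, −321) keeps it a solution: m = -272685 + 471·580 = 495, n = 150920 − 471·321 = -271.
Indeed 321·495 + 580·(-271) = 158895 − 157180 = 1715.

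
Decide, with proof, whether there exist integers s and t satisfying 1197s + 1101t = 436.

Both 1197 and 1101 are divisible by gcd(1197, 1101) = 3, hence so is any combination 1197s + 1101t.
But 436 = 3·145 + 1, so 3 ∤ 436.
Therefore 1197s + 1101t = 436 has no solution in integers.

No such integers exist.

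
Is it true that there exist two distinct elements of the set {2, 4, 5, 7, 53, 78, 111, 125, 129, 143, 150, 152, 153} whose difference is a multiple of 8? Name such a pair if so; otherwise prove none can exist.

Reduce each element mod 8: 2↦2, 4↦4, 5↦5, 7↦7, 53↦5, 78↦6, 111↦7, 125↦5, 129↦1, 143↦7, 150↦6, 152↦0, 153↦1. The residue 5 repeats (at 5 and 53), and 53 − 5 = 48 = 6·8.

The pair (5, 53) works.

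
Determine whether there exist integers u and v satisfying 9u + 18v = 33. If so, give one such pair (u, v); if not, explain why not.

There are no such integers.

Both 9 and 18 are divisible by gcd(9, 18) = 9, hence so is any combination 9u + 18v.
But 33 = 9·3 + 6, so 9 ∤ 33.
Therefore 9u + 18v = 33 has no solution in integers.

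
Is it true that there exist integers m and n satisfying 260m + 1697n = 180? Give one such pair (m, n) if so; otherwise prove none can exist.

260 and 1697 are coprime, so 260m + 1697n ranges over all of ℤ.
Euclidean algorithm: 1697 = 6·260 + 137, 260 = 1·137 + 123, 137 = 1·123 + 14, 123 = 8·14 + 11, 14 = 1·11 + 3, 11 = 3·3 + 2, 3 = 1·2 + 1, 2 = 2·1 + 0.
Working back up the chain: 1 = 3 − 1·2 = 3 − (11 − 3·3) = −11 + 4·3 = −11 + 4·(14 − 1·11) = 4·14 − 5·11 = 4·14 − 5·(123 − 8·14) = −5·123 + 44·14 = −5·123 + 44·(137 − 1·123) = 44·137 − 49·123 = 44·137 − 49·(260 − 1·137) = −49·260 + 93·137 = −49·260 + 93·(1697 − 6·260) = 93·1697 − 607·260. So 260·(-607) + 1697·93 = 1.
Scaling by 180 gives the particular solution (m, n) = (-109260, 16740).
Adding 65·1697 to m and subtracting 65·260 from n gives the tidier solution (1045, -160).
Indeed 260·1045 + 1697·(-160) = 271700 − 271520 = 180.

m = 1045, n = -160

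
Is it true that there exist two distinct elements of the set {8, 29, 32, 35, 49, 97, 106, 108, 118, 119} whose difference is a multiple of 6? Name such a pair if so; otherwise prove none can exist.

Yes: 8 and 32.

Both 8 and 32 leave remainder 2 on division by 6; their difference 24 = 4·6 is a multiple of 6.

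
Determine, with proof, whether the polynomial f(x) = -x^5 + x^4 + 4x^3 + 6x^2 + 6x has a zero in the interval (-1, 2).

f(-1) = -2 and f(2) = 52, which have opposite signs.
Since f is a polynomial it is continuous on [-1, 2].
By the Intermediate Value Theorem f must vanish at some point of (-1, 2).

Yes, f has a root in the interval.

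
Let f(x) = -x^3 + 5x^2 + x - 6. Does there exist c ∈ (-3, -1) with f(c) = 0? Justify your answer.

f(-3) = 63 and f(-1) = -1, which have opposite signs.
As a polynomial, f is continuous on every closed interval.
So by the Intermediate Value Theorem there is a c strictly between -3 and -1 with f(c) = 0.

Such a root exists.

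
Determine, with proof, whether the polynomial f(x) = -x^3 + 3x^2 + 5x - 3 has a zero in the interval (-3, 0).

f(-3) = 36 and f(0) = -3, which have opposite signs.
As a polynomial, f is continuous on every closed interval.
By the Intermediate Value Theorem f must vanish at some point of (-3, 0).

Such a root exists.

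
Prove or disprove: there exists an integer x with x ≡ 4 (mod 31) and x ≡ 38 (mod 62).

gcd(31, 62) = 31. If x ≡ 4 (mod 31) and x ≡ 38 (mod 62), then x ≡ 4 (mod 31) and x ≡ 38 (mod 31).
However 4 ≡ 4 and 38 ≡ 7 (mod 31), and 4 ≠ 7.
Therefore no such x exists.

No such integer exists.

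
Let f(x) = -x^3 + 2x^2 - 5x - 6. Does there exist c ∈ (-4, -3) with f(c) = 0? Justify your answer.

Evaluate at the endpoints: f(-4) = 110, f(-3) = 54 — same sign (positive).
The derivative f'(x) = -3x^2 + 4x - 5 is a quadratic with discriminant 4² − 4·(-3)·(-5) = -44 < 0; it never vanishes, so it is always negative (sign of the leading coefficient).
So f is strictly decreasing; between -4 and -3 its values lie between f(-4) = 110 and f(-3) = 54, all positive. Therefore f has no root in (-4, -3).

f has no root in that interval.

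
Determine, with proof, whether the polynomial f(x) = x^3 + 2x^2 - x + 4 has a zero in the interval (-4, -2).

Yes, f has a root in the interval.

f(-4) = -24 and f(-2) = 6, which have opposite signs.
f is continuous everywhere (it is a polynomial), in particular on [-4, -2].
By the Intermediate Value Theorem f must vanish at some point of (-4, -2).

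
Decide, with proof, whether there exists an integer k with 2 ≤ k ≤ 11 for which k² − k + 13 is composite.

k = 9

At k = 9: 9² − 9 + 13 = 85 = 5·17, which is composite.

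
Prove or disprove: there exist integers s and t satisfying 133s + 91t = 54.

gcd(133, 91) = 7, so every integer of the form 133s + 91t is a multiple of 7.
But 54 = 7·7 + 5, so 7 ∤ 54.
Hence no integers s, t satisfy the equation.

No, no such integers exist.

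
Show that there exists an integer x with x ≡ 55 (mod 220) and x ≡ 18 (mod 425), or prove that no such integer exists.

gcd(220, 425) = 5. If x ≡ 55 (mod 220) and x ≡ 18 (mod 425), then x ≡ 55 (mod 5) and x ≡ 18 (mod 5).
These are incompatible: 55 − 18 = 37 is not divisible by 5.
So no integer satisfies both congruences.

No such integer exists.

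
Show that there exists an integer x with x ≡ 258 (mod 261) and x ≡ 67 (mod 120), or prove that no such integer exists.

Both moduli are multiples of 3 = gcd(261, 120), so any solution would satisfy x ≡ 258 and x ≡ 67 modulo 3 simultaneously.
These are incompatible: 258 − 67 = 191 is not divisible by 3.
So no integer satisfies both congruences.

There is no such integer.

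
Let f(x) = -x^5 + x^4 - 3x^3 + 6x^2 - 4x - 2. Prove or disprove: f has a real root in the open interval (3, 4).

No such root exists.

f(3) = -203 and f(4) = -882, both negative, so a sign-change argument is unavailable; we show f keeps this sign on the whole interval.
Substitute x = 3 + u, where 0 < u < 1 on the interval. Expanding, f(3 + u) = -u^5 - 14u^4 - 81u^3 - 237u^2 - 346u - 203.
All 6 nonzero coefficients of this polynomial in u are negative; hence for u > 0 the value is a sum of negative terms (the constant -203 among them).
Therefore f(x) < 0 throughout (3, 4), and f has no zero there.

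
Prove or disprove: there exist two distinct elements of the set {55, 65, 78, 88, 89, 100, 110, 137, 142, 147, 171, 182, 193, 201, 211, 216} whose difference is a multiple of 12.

The pair (55, 211) works.

55 mod 12 = 7 and 211 mod 12 = 7, so 211 − 55 = 156 = 13·12.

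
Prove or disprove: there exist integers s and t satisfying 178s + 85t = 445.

s = 45, t = -89

Since gcd(178, 85) = 1, every integer is an integer combination of 178 and 85.
Dividing repeatedly: 178 = 2·85 + 8, 85 = 10·8 + 5, 8 = 1·5 + 3, 5 = 1·3 + 2, 3 = 1·2 + 1, 2 = 2·1 + 0.
Back-substituting, 1 = 3 − 1·2 = 3 − (5 − 1·3) = −5 + 2·3 = −5 + 2·(8 − 1·5) = 2·8 − 3·5 = 2·8 − 3·(85 − 10·8) = −3·85 + 32·8 = −3·85 + 32·(178 − 2·85) = 32·178 − 67·85; that is, 178·32 + 85·(-67) = 1.
Times 445: 178·14240 + 85·(-29815) = 445, so (14240, -29815) solves it.
Subtracting 167·85 from s and adding 167·178 to t gives the tidier solution (45, -89).
Indeed 178·45 + 85·(-89) = 8010 − 7565 = 445.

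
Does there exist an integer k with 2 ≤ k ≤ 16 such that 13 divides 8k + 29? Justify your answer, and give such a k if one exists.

k = 11

For k = 2, 3, …, 10 the values 45, 53, 61, 69, 77, 85, 93, 101, 109 are not multiples of 13. k = 11 works, since 8·11 + 29 = 117 = 9·13.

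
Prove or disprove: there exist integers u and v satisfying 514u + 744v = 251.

There are no such integers.

Both 514 and 744 are divisible by gcd(514, 744) = 2, hence so is any combination 514u + 744v.
But 251 is not a multiple of 2 (it leaves remainder 1).
Therefore 514u + 744v = 251 has no solution in integers.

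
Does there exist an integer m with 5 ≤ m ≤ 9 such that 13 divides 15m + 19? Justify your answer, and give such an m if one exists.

There is no such integer m in that range.

For m = 5, 6, …, 9 the values of 15m + 19 modulo 13 are 3, 5, 7, 9, 11 respectively.
Since 0 is absent from this list, 13 ∤ 15m + 19 for every m with 5 ≤ m ≤ 9.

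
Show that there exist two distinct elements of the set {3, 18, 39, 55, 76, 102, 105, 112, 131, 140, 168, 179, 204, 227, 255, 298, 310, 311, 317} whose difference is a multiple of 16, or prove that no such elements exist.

The pair (3, 131) works.

3 mod 16 = 3 and 131 mod 16 = 3, so 131 − 3 = 128 = 8·16.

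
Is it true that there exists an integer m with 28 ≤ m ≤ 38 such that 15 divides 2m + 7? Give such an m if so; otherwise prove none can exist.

Try m = 34: 2·34 + 7 = 75 = 5·15, which is divisible by 15.

m = 34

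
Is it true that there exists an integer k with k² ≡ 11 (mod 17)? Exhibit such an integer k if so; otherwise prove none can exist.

Squares mod 17 repeat after k = 8 (as (−k)² = k²); for k = 0..8 they are 0, 1, 4, 9, 16, 8, 2, 15, 13.
So the quadratic residues mod 17 are {0, 1, 2, 4, 8, 9, 13, 15, 16}, and 11 is not among them.
Hence no integer k has k² ≡ 11 (mod 17).

No such integer exists.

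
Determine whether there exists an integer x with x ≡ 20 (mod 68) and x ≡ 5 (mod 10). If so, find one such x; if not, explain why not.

No such integer exists.

Reduce both congruences modulo 2, which divides 68 and 10: they say x ≡ 20 (mod 2) and x ≡ 5 (mod 2).
But 20 mod 2 = 0 while 5 mod 2 = 1, a contradiction.
Hence the system has no solution.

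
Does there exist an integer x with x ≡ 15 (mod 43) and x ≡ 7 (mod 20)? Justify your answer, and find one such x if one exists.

The moduli 43 and 20 are coprime, so by the Chinese Remainder Theorem a unique solution modulo 860 exists.
Write x = 15 + 43t and require 15 + 43t ≡ 7 (mod 20), i.e. 43t ≡ 12 (mod 20).
43 ≡ 3 (mod 20), so this reads 3t ≡ 12 (mod 20). Note 3·7 = 21 ≡ 1 (mod 20) (as 21 − 1 = 1·20), so 3⁻¹ ≡ 7.
Multiplying by 7: t ≡ 7·12 = 84 ≡ 4 (mod 20).
With t = 4: x = 15 + 43·4 = 187.
Verify: 187 = 4·43 + 15 and 187 = 9·20 + 7. ✓

x = 187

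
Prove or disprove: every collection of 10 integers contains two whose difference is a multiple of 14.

No, the set {43, 44, 45, 46, 47, 48, 49, 50, 51, 52} is a counterexample.

Try 10 consecutive integers, 43, 44, …, 52. Their remainders mod 14 are 1, 2, 3, 4, 5, 6, 7, 8, 9, 10 — pairwise different, as any 10 ≤ 14 consecutive integers have distinct residues.
The differences between them range over 1, …, 9, none of which is divisible by 14.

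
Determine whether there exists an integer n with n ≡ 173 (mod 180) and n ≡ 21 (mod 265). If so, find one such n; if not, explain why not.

gcd(180, 265) = 5. If n ≡ 173 (mod 180) and n ≡ 21 (mod 265), then n ≡ 173 (mod 5) and n ≡ 21 (mod 5).
These are incompatible: 173 − 21 = 152 is not divisible by 5.
Therefore no such n exists.

No such integer exists.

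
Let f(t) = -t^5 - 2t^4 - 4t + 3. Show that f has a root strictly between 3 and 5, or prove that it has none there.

f(3) = -414 and f(5) = -4392, both negative, so a sign-change argument is unavailable; we show f keeps this sign on the whole interval.
Shift to the endpoint 3: with t = 3 + u (0 < u < 2), one computes f(3 + u) = -u^5 - 17u^4 - 114u^3 - 378u^2 - 625u - 414.
All 6 nonzero coefficients of this polynomial in u are negative; hence for u > 0 the value is a sum of negative terms (the constant -414 among them).
So f is strictly negative on (3, 5); no root exists in the interval.

No.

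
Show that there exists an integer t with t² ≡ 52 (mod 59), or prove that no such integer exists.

No such integer exists.

Apply Euler's criterion with the prime 59: 52 is a quadratic residue iff 52^29 ≡ 1 (mod 59), and a non-residue iff it is ≡ −1.
Repeated squaring mod 59: 52^2 = 2704 ≡ 49; 52^4 ≡ 49² = 2401 ≡ 41; 52^8 ≡ 41² = 1681 ≡ 29; 52^16 ≡ 29² = 841 ≡ 15.
Since 29 = 16 + 8 + 4 + 1, 52^29 ≡ 15 · 29 · 41 · 52; multiplying out mod 59: 15·29 = 435 ≡ 22, then 22·41 = 902 ≡ 17, then 17·52 = 884 ≡ 58. Thus 52^29 ≡ 58 ≡ −1 (mod 59).
The value −1 means 52 is a non-residue modulo 59, so t² ≡ 52 (mod 59) is impossible.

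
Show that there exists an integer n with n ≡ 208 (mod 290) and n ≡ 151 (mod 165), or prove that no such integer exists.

No, no such integer exists.

Both moduli are multiples of 5 = gcd(290, 165), so any solution would satisfy n ≡ 208 and n ≡ 151 modulo 5 simultaneously.
However 208 ≡ 3 and 151 ≡ 1 (mod 5), and 3 ≠ 1.
Hence the system has no solution.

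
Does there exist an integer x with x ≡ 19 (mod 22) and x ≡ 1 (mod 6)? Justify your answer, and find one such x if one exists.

The moduli are not coprime: gcd(22, 6) = 2. Compatibility requires 2 ∣ (1 − 19) = -18, which holds, so solutions exist.
In fact x = 19 itself already satisfies 19 mod 6 = 1.
Indeed 19 ≡ 19 (mod 22) and 19 ≡ 1 (mod 6).

x = 19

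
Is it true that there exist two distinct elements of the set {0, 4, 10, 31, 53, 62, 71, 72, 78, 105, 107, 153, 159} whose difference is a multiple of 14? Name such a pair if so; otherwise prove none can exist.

There is no such pair.

Two integers differ by a multiple of 14 exactly when they have the same residue mod 14. The residues are 0↦0, 4↦4, 10↦10, 31↦3, 53↦11, 62↦6, 71↦1, 72↦2, 78↦8, 105↦7, 107↦9, 153↦13, 159↦5.
No residue repeats among the 13 elements, so no pair has difference ≡ 0 (mod 14).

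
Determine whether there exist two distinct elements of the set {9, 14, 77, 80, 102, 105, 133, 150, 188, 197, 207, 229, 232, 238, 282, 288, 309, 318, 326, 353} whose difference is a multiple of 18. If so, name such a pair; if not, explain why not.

Yes: 9 and 207.

9 mod 18 = 9 and 207 mod 18 = 9, so 207 − 9 = 198 = 11·18.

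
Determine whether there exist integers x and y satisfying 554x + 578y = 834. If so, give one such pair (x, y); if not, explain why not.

Every value of 554x + 578y is a multiple of gcd(554, 578) = 2; since 2 ∣ 834, solutions exist.
Dividing through by 2 reduces the equation to 277x + 289y = 417.
Dividing repeatedly: 289 = 1·277 + 12, 277 = 23·12 + 1, 12 = 12·1 + 0.
Working back up the chain: 1 = 277 − 23·12 = 277 − 23·(289 − 1·277) = −23·289 + 24·277. So 277·24 + 289·(-23) = 1.
Scaling by 417 gives the particular solution (x, y) = (10008, -9591).
Subtracting 34·289 from x and adding 34·277 to y gives the tidier solution (182, -173).
Indeed 554·182 + 578·(-173) = 100828 − 99994 = 834.

x = 182, y = -173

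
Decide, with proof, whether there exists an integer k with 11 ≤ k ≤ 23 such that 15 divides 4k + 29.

Scanning upward from k = 11 gives 73, 77, 81, 85, 89, 93, 97, 101, none divisible by 15. k = 19 works, since 4·19 + 29 = 105 = 7·15.

k = 19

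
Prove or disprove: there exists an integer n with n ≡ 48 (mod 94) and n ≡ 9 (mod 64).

gcd(94, 64) = 2. If n ≡ 48 (mod 94) and n ≡ 9 (mod 64), then n ≡ 48 (mod 2) and n ≡ 9 (mod 2).
These are incompatible: 48 − 9 = 39 is not divisible by 2.
So no integer satisfies both congruences.

No, no such integer exists.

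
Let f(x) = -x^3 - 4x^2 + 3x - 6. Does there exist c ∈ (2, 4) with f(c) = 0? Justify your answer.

f(2) = -24 and f(4) = -122, both negative, so a sign-change argument is unavailable; we show f keeps this sign on the whole interval.
Shift to the endpoint 2: with x = 2 + u (0 < u < 2), one computes f(2 + u) = -u^3 - 10u^2 - 25u - 24.
The nonzero coefficients here are all negative, so for u > 0 every term is negative (or zero), and the constant term -24 is strictly negative.
So f is strictly negative on (2, 4); no root exists in the interval.

f has no root in that interval.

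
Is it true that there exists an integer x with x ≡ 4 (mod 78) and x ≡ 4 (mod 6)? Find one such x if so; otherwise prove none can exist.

x = 4

Here gcd(78, 6) = 6, and both 4 and 4 leave remainder 4 mod 6, so the system is consistent.
The smallest candidate x = 4 works directly: 4 ≡ 4 (mod 6).
Check: 4 mod 78 = 4, 4 mod 6 = 4. ✓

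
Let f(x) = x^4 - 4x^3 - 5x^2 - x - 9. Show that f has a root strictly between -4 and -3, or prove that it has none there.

f has no root in that interval.

f(-4) = 427 and f(-3) = 138, both positive, so a sign-change argument is unavailable; we show f keeps this sign on the whole interval.
Shift to the endpoint -3: with x = -3 − u (0 < u < 1), one computes f(-3 − u) = u^4 + 16u^3 + 85u^2 + 187u + 138.
The nonzero coefficients here are all positive, so for u > 0 every term is positive (or zero), and the constant term 138 is strictly positive.
Therefore f(x) > 0 throughout (-4, -3), and f has no zero there.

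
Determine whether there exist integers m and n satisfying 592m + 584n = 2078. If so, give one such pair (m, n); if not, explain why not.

No such integers exist.

Both 592 and 584 are divisible by gcd(592, 584) = 8, hence so is any combination 592m + 584n.
But 2078 is not a multiple of 8 (it leaves remainder 6).
Hence no integers m, n satisfy the equation.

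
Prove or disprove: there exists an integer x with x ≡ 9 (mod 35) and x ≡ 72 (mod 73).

x = 1094

Since 35 and 73 share no common factor, CRT says the pair of congruences has a solution (unique mod 2555).
Any solution of the first congruence is x = 9 + 35t; substituting into the second, 35t ≡ 72 − 9 ≡ 63 (mod 73).
To invert 35 modulo 73: 73 = 2·35 + 3, 35 = 11·3 + 2, 3 = 1·2 + 1, 2 = 2·1 + 0, and unwinding, 1 = 3 − 1·2 = 3 − (35 − 11·3) = −35 + 12·3 = −35 + 12·(73 − 2·35) = 12·73 − 25·35. Thus 35⁻¹ ≡ -25 ≡ 48 (mod 73).
Therefore t ≡ 48·63 = 3024 ≡ 31 (mod 73).
Taking t = 31 gives x = 9 + 35·31 = 1094.
Check: 1094 mod 35 = 9, 1094 mod 73 = 72. ✓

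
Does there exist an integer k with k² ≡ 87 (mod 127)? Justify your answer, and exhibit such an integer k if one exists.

k = 50 works: 50² = 2500, and 2500 − 87 = 2413 = 19·127.

k = 50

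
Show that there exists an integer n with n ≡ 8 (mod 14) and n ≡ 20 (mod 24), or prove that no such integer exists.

n = 92

The moduli are not coprime: gcd(14, 24) = 2. Compatibility requires 2 ∣ (20 − 8) = 12, which holds, so solutions exist.
Step through n = 8, 8 + 14, 8 + 2·14, …: the values 8, 22, 36, 50, 64, 78, 92 reduce mod 24 to 8, 22, 12, 2, 16, 6, 20. The value 92 hits 20.
Verify: 92 = 6·14 + 8 and 92 = 3·24 + 20. ✓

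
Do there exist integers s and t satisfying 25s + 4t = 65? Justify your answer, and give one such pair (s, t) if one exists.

Since gcd(25, 4) = 1, every integer is an integer combination of 25 and 4.
Run the Euclidean algorithm on 25 and 4: 25 = 6·4 + 1, 4 = 4·1 + 0.
Back-substituting, 1 = 25 − 6·4; that is, 25·1 + 4·(-6) = 1.
Times 65: 25·65 + 4·(-390) = 65, so (65, -390) solves it.
Subtracting 16·4 from s and adding 16·25 to t gives the tidier solution (1, 10).
Indeed 25·1 + 4·10 = 25 + 40 = 65.

s = 1, t = 10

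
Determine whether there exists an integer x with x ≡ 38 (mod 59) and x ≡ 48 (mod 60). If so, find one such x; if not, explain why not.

x = 2988

Since 59 and 60 share no common factor, CRT says the pair of congruences has a solution (unique mod 3540).
Write x = 38 + 59t and require 38 + 59t ≡ 48 (mod 60), i.e. 59t ≡ 10 (mod 60).
Note 59·59 = 3481 ≡ 1 (mod 60) (as 3481 − 1 = 58·60), so 59⁻¹ ≡ 59.
Multiplying by 59: t ≡ 59·10 = 590 ≡ 50 (mod 60).
With t = 50: x = 38 + 59·50 = 2988.
Check: 2988 mod 59 = 38, 2988 mod 60 = 48. ✓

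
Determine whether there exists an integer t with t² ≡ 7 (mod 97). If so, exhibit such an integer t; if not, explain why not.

No, no such integer exists.

97 is prime, so by Euler's criterion 7 is a square mod 97 iff 7^((97−1)/2) = 7^48 ≡ 1 (mod 97).
Repeated squaring mod 97: 7^2 = 49 ≡ 49; 7^4 ≡ 49² = 2401 ≡ 73; 7^8 ≡ 73² = 5329 ≡ 91; 7^16 ≡ 91² = 8281 ≡ 36; 7^32 ≡ 36² = 1296 ≡ 35.
Since 48 = 32 + 16, 7^48 ≡ 35 · 36; multiplying out mod 97: 35·36 = 1260 ≡ 96. Thus 7^48 ≡ 96 ≡ −1 (mod 97).
The value −1 means 7 is a non-residue modulo 97, so t² ≡ 7 (mod 97) is impossible.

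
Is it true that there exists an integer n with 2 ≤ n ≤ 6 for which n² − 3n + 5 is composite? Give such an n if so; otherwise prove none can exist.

n = 4

At n = 4: 4² − 3·4 + 5 = 9 = 3·3, which is composite.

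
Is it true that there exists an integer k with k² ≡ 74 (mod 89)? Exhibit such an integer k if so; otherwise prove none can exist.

Apply Euler's criterion with the prime 89: 74 is a quadratic residue iff 74^44 ≡ 1 (mod 89), and a non-residue iff it is ≡ −1.
Repeated squaring mod 89: 74^2 = 5476 ≡ 47; 74^4 ≡ 47² = 2209 ≡ 73; 74^8 ≡ 73² = 5329 ≡ 78; 74^16 ≡ 78² = 6084 ≡ 32; 74^32 ≡ 32² = 1024 ≡ 45.
Since 44 = 32 + 8 + 4, 74^44 ≡ 45 · 78 · 73; multiplying out mod 89: 45·78 = 3510 ≡ 39, then 39·73 = 2847 ≡ 88. Thus 74^44 ≡ 88 ≡ −1 (mod 89).
The value −1 means 74 is a non-residue modulo 89, so k² ≡ 74 (mod 89) is impossible.

No, no such integer exists.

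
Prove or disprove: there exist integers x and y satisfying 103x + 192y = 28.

x = 4, y = -2

Since gcd(103, 192) = 1, every integer is an integer combination of 103 and 192.
Euclidean algorithm: 192 = 1·103 + 89, 103 = 1·89 + 14, 89 = 6·14 + 5, 14 = 2·5 + 4, 5 = 1·4 + 1, 4 = 4·1 + 0.
Unwinding: 1 = 5 − 1·4 = 5 − (14 − 2·5) = −14 + 3·5 = −14 + 3·(89 − 6·14) = 3·89 − 19·14 = 3·89 − 19·(103 − 1·89) = −19·103 + 22·89 = −19·103 + 22·(192 − 1·103) = 22·192 − 41·103, i.e. 103·(-41) + 192·22 = 1.
Scaling by 28 gives the particular solution (x, y) = (-1148, 616).
Adding 6·192 to x and subtracting 6·103 from y gives the tidier solution (4, -2).
Check: 103·4 + 192·(-2) = 412 − 384 = 28. ✓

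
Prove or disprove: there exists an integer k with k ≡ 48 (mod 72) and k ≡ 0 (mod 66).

k = 264

Here gcd(72, 66) = 6, and both 48 and 0 leave remainder 0 mod 6, so the system is consistent.
List candidates k ≡ 48 (mod 72): 48, 120, 192, 264. Modulo 66 these are 48, 54, 60, 0; 264 gives 0 as required.
Verify: 264 = 3·72 + 48 and 264 = 4·66 + 0. ✓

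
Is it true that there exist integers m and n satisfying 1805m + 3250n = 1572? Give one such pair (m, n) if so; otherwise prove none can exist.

gcd(1805, 3250) = 5, so every integer of the form 1805m + 3250n is a multiple of 5.
But 1572 = 5·314 + 2, so 5 ∤ 1572.
Therefore 1805m + 3250n = 1572 has no solution in integers.

There are no such integers.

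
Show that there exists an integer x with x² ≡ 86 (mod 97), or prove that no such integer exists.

x = 38 works: 38² = 1444, and 1444 − 86 = 1358 = 14·97.

x = 38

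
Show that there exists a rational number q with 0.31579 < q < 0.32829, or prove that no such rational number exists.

Scale by 22: the interval becomes (6.94738, 7.22238), which contains the integer 7.
Dividing back, 0.31579 < 7/22 < 0.32829, and 7/22 is rational.

q = 7/22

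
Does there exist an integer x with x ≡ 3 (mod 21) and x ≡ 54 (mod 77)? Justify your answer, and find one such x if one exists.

Reduce both congruences modulo 7, which divides 21 and 77: they say x ≡ 3 (mod 7) and x ≡ 54 (mod 7).
These are incompatible: 3 − 54 = -51 is not divisible by 7.
So no integer satisfies both congruences.

No such integer exists.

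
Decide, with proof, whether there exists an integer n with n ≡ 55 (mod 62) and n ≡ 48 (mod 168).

gcd(62, 168) = 2. If n ≡ 55 (mod 62) and n ≡ 48 (mod 168), then n ≡ 55 (mod 2) and n ≡ 48 (mod 2).
However 55 ≡ 1 and 48 ≡ 0 (mod 2), and 1 ≠ 0.
Hence the system has no solution.

No, no such integer exists.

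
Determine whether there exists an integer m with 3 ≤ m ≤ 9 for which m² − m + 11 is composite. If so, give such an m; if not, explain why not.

No, no such integer m in that range exists.

The values for m = 3, 4, …, 9 are 17, 23, 31, 41, 53, 67, 83, and each of these is prime.
So no value in the range makes the expression composite.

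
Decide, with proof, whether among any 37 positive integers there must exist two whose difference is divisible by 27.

Yes, this is always true.

Each integer lies in one of the 27 residue classes modulo 27.
With 37 integers and only 27 classes, the pigeonhole principle forces two of them, say a and b, into the same class.
Equal remainders mean a − b ≡ 0 (mod 27), so 27 divides their difference.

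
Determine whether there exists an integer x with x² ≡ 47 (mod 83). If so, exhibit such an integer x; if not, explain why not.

83 is prime, so by Euler's criterion 47 is a square mod 83 iff 47^((83−1)/2) = 47^41 ≡ 1 (mod 83).
Squaring successively (mod 83): 47^2 = 2209 ≡ 51; 47^4 ≡ 51² = 2601 ≡ 28; 47^8 ≡ 28² = 784 ≡ 37; 47^16 ≡ 37² = 1369 ≡ 41; 47^32 ≡ 41² = 1681 ≡ 21.
Since 41 = 32 + 8 + 1, 47^41 ≡ 21 · 37 · 47; multiplying out mod 83: 21·37 = 777 ≡ 30, then 30·47 = 1410 ≡ 82. Thus 47^41 ≡ 82 ≡ −1 (mod 83).
By Euler's criterion 47 is a quadratic non-residue mod 83: no x satisfies x² ≡ 47 (mod 83).

No, no such integer exists.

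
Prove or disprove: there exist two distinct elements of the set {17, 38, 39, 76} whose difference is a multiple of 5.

There is no such pair.

Residues mod 5: 17↦2, 38↦3, 39↦4, 76↦1.
All 4 residues are distinct, so no two elements differ by a multiple of 5.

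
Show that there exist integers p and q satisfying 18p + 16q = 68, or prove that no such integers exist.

Since gcd(18, 16) = 2 and 68 = 2·34, Bézout's identity guarantees a solution.
Dividing through by 2 reduces the equation to 9p + 8q = 34.
Dividing repeatedly: 9 = 1·8 + 1, 8 = 8·1 + 0.
Working back up the chain: 1 = 9 − 1·8. So 9·1 + 8·(-1) = 1.
Times 34: 9·34 + 8·(-34) = 34, so (34, -34) solves it.
Shifting by a multiple of (8, −9) keeps it a solution: p = 34 − 4·8 = 2, q = -34 + 4·9 = 2.
Indeed 18·2 + 16·2 = 36 + 32 = 68.

p = 2, q = 2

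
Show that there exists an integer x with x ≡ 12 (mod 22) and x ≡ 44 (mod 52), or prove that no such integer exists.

x = 408

The moduli are not coprime: gcd(22, 52) = 2. Compatibility requires 2 ∣ (44 − 12) = 32, which holds, so solutions exist.
Write x = 12 + 22t. Then 22t ≡ 44 − 12 ≡ 32 (mod 52); dividing through by 2 gives 11t ≡ 16 (mod 26).
Invert 11 mod 26 by the Euclidean algorithm: 26 = 2·11 + 4, 11 = 2·4 + 3, 4 = 1·3 + 1, 3 = 3·1 + 0; back-substituting, 1 = 4 − 1·3 = 4 − (11 − 2·4) = −11 + 3·4 = −11 + 3·(26 − 2·11) = 3·26 − 7·11. Hence 11·(-7) ≡ 1, so 11⁻¹ ≡ -7 ≡ 19 (mod 26).
Multiplying by 19: t ≡ 19·16 = 304 ≡ 18 (mod 26).
Then x = 12 + 22·18 = 408.
Verify: 408 = 18·22 + 12 and 408 = 7·52 + 44. ✓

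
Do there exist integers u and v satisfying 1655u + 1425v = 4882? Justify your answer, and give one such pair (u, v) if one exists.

No, no such integers exist.

gcd(1655, 1425) = 5, so every integer of the form 1655u + 1425v is a multiple of 5.
However 4882 leaves remainder 2 on division by 5.
Hence no integers u, v satisfy the equation.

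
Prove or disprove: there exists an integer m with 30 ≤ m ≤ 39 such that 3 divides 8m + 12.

At m = 30 we get 8·30 + 12 = 252, and 252 = 3·84.

m = 30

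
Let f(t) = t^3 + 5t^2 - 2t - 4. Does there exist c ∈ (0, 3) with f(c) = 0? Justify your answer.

f(0) = -4 and f(3) = 62, which have opposite signs.
Since f is a polynomial it is continuous on [0, 3].
So by the Intermediate Value Theorem there is a c strictly between 0 and 3 with f(c) = 0.

Such a root exists.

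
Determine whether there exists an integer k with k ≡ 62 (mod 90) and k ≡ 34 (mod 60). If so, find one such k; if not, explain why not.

Reduce both congruences modulo 30, which divides 90 and 60: they say k ≡ 62 (mod 30) and k ≡ 34 (mod 30).
However 62 ≡ 2 and 34 ≡ 4 (mod 30), and 2 ≠ 4.
Therefore no such k exists.

No such integer exists.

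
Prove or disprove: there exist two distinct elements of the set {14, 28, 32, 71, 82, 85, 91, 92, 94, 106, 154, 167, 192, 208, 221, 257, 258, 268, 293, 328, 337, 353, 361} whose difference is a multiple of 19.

Reduce each element mod 19: 14↦14, 28↦9, 32↦13, 71↦14, 82↦6, 85↦9, 91↦15, 92↦16, 94↦18, 106↦11, 154↦2, 167↦15, 192↦2, 208↦18, 221↦12, 257↦10, 258↦11, 268↦2, 293↦8, 328↦5, 337↦14, 353↦11, 361↦0. The residue 14 repeats (at 14 and 71), and 71 − 14 = 57 = 3·19.

The pair (14, 71) works.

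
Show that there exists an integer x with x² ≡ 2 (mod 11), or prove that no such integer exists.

There is no such integer.

Squares mod 11 repeat after x = 5 (as (−x)² = x²); for x = 0..5 they are 0, 1, 4, 9, 5, 3.
The set of squares mod 11 is therefore {0, 1, 3, 4, 5, 9}, which does not contain 2.
Therefore x² ≡ 2 (mod 11) has no solution.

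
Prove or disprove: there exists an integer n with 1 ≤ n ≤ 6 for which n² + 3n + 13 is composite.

The values for n = 1, 2, …, 6 are 17, 23, 31, 41, 53, 67, and each of these is prime.
So no value in the range makes the expression composite.

No such integer n in that range exists.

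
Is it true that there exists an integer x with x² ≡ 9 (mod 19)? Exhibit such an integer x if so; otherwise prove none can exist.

x = 3

Take x = 3. Then 3² = 9, and since 0 ≤ 9 < 19 this is already reduced: 3² ≡ 9 (mod 19).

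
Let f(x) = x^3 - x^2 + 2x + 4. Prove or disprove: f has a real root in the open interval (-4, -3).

Evaluate at the endpoints: f(-4) = -84, f(-3) = -38 — same sign (negative).
The derivative f'(x) = 3x^2 - 2x + 2 is a quadratic with discriminant (-2)² − 4·3·2 = -20 < 0; it never vanishes, so it is always positive (sign of the leading coefficient).
Hence f is strictly increasing on ℝ, and in particular on [-4, -3]. A strictly monotone function with same-sign endpoint values stays negative on the whole interval, so f has no zero in (-4, -3).

f has no root in that interval.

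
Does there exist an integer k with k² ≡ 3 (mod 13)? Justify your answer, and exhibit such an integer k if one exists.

k = 4

k = 4 works: 4² = 16, and 16 − 3 = 13 = 1·13.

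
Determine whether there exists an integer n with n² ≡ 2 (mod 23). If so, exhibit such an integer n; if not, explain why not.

n = 18

n = 18 works: 18² = 324, and 324 − 2 = 322 = 14·23.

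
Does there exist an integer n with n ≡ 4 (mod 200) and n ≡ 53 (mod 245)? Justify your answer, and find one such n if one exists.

There is no such integer.

Reduce both congruences modulo 5, which divides 200 and 245: they say n ≡ 4 (mod 5) and n ≡ 53 (mod 5).
But 4 mod 5 = 4 while 53 mod 5 = 3, a contradiction.
Hence the system has no solution.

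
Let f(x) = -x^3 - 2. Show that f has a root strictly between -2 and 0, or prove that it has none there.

Such a root exists.

f(-2) = 6 and f(0) = -2, which have opposite signs.
Since f is a polynomial it is continuous on [-2, 0].
By the Intermediate Value Theorem, f takes the value 0 somewhere in the open interval.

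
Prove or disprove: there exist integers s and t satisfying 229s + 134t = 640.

229 and 134 are coprime, so 229s + 134t ranges over all of ℤ.
Euclidean algorithm: 229 = 1·134 + 95, 134 = 1·95 + 39, 95 = 2·39 + 17, 39 = 2·17 + 5, 17 = 3·5 + 2, 5 = 2·2 + 1, 2 = 2·1 + 0.
Back-substituting, 1 = 5 − 2·2 = 5 − 2·(17 − 3·5) = −2·17 + 7·5 = −2·17 + 7·(39 − 2·17) = 7·39 − 16·17 = 7·39 − 16·(95 − 2·39) = −16·95 + 39·39 = −16·95 + 39·(134 − 1·95) = 39·134 − 55·95 = 39·134 − 55·(229 − 1·134) = −55·229 + 94·134; that is, 229·(-55) + 134·94 = 1.
Times 640: 229·(-35200) + 134·60160 = 640, so (-35200, 60160) solves it.
Adding 263·134 to s and subtracting 263·229 from t gives the tidier solution (42, -67).
Check: 229·42 + 134·(-67) = 9618 − 8978 = 640. ✓

s = 42, t = -67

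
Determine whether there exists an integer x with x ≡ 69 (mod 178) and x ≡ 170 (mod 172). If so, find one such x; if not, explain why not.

gcd(178, 172) = 2. If x ≡ 69 (mod 178) and x ≡ 170 (mod 172), then x ≡ 69 (mod 2) and x ≡ 170 (mod 2).
These are incompatible: 69 − 170 = -101 is not divisible by 2.
Therefore no such x exists.

There is no such integer.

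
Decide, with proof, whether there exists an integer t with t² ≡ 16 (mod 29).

t = 25

Take t = 25. Then 25² = 625 = 21·29 + 16, so 25² ≡ 16 (mod 29).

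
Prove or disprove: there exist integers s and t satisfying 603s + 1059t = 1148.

No, no such integers exist.

Both 603 and 1059 are divisible by gcd(603, 1059) = 3, hence so is any combination 603s + 1059t.
But 1148 is not a multiple of 3 (it leaves remainder 2).
So the equation is unsolvable over ℤ.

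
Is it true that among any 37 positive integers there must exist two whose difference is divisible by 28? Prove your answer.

Yes.

Each integer lies in one of the 28 residue classes modulo 28.
With 37 integers and only 28 classes, the pigeonhole principle forces two of them, say a and b, into the same class.
Then a ≡ b (mod 28), i.e. 28 ∣ (a − b).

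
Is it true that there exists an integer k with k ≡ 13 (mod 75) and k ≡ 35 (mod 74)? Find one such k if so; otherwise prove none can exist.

k = 1663

gcd(75, 74) = 1, so the Chinese Remainder Theorem guarantees exactly one residue class mod 5550 satisfying both.
Any solution of the first congruence is k = 13 + 75t; substituting into the second, 75t ≡ 35 − 13 ≡ 22 (mod 74).
75 ≡ 1 (mod 74), so this reads 1t ≡ 22 (mod 74). So t ≡ 22 (mod 74).
With t = 22: k = 13 + 75·22 = 1663.
Check: 1663 mod 75 = 13, 1663 mod 74 = 35. ✓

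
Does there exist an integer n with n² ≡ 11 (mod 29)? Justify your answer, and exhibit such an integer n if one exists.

There is no such integer.

29 is prime, so by Euler's criterion 11 is a square mod 29 iff 11^((29−1)/2) = 11^14 ≡ 1 (mod 29).
Repeated squaring mod 29: 11^2 = 121 ≡ 5; 11^4 ≡ 5² = 25 ≡ 25; 11^8 ≡ 25² = 625 ≡ 16.
Since 14 = 8 + 4 + 2, 11^14 ≡ 16 · 25 · 5; multiplying out mod 29: 16·25 = 400 ≡ 23, then 23·5 = 115 ≡ 28. Thus 11^14 ≡ 28 ≡ −1 (mod 29).
By Euler's criterion 11 is a quadratic non-residue mod 29: no n satisfies n² ≡ 11 (mod 29).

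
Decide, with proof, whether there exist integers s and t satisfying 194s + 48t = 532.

s = 2, t = 3

gcd(194, 48) = 2, and 2 divides 532, so integer solutions exist.
Dividing through by 2 reduces the equation to 97s + 24t = 266.
Euclidean algorithm: 97 = 4·24 + 1, 24 = 24·1 + 0.
Working back up the chain: 1 = 97 − 4·24. So 97·1 + 24·(-4) = 1.
Scaling by 266 gives the particular solution (s, t) = (266, -1064).
The general solution is s = 266 + 24k, t = -1064 − 97k; taking k = -11 gives the smaller pair s = 2, t = 3.
Check: 194·2 + 48·3 = 388 + 144 = 532. ✓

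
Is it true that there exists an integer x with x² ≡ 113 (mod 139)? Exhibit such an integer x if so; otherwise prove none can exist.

Take x = 35. Then 35² = 1225 = 8·139 + 113, so 35² ≡ 113 (mod 139).

x = 35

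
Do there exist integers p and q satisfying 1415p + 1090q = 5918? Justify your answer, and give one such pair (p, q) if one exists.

No, no such integers exist.

Any value of 1415p + 1090q is a multiple of gcd(1415, 1090) = 5.
However 5918 leaves remainder 3 on division by 5.
Hence no integers p, q satisfy the equation.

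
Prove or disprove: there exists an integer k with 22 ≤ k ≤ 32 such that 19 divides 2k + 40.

No, no such integer k in that range exists.

For k = 22, 23, …, 32 the values of 2k + 40 modulo 19 are 8, 10, 12, 14, 16, 18, 1, 3, 5, 7, 9 respectively.
None is 0, so 19 never divides 2k + 40 on this range.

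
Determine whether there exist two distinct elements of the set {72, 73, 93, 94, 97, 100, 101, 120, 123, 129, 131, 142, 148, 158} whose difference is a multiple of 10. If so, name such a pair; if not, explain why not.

The pair (72, 142) works.

Reduce each element mod 10: 72↦2, 73↦3, 93↦3, 94↦4, 97↦7, 100↦0, 101↦1, 120↦0, 123↦3, 129↦9, 131↦1, 142↦2, 148↦8, 158↦8. The residue 2 repeats (at 72 and 142), and 142 − 72 = 70 = 7·10.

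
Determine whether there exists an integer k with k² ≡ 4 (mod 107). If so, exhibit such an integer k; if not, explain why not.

Take k = 105. Then 105² = 11025 = 103·107 + 4, so 105² ≡ 4 (mod 107).

k = 105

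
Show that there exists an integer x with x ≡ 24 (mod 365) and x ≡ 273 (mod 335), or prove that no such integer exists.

Reduce both congruences modulo 5, which divides 365 and 335: they say x ≡ 24 (mod 5) and x ≡ 273 (mod 5).
However 24 ≡ 4 and 273 ≡ 3 (mod 5), and 4 ≠ 3.
Therefore no such x exists.

No such integer exists.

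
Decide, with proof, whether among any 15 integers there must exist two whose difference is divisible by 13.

Each integer lies in one of the 13 residue classes modulo 13.
Since 15 > 13, two of the 15 integers must share a residue class by the pigeonhole principle; call them a and b.
Equal remainders mean a − b ≡ 0 (mod 13), so 13 divides their difference.

Yes, this is always true.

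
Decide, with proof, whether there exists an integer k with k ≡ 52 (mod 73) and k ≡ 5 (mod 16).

k = 709

Since 73 and 16 share no common factor, CRT says the pair of congruences has a solution (unique mod 1168).
Any solution of the first congruence is k = 52 + 73t; substituting into the second, 73t ≡ 5 − 52 ≡ 1 (mod 16).
73 ≡ 9 (mod 16), so this reads 9t ≡ 1 (mod 16). To invert 9 modulo 16: 16 = 1·9 + 7, 9 = 1·7 + 2, 7 = 3·2 + 1, 2 = 2·1 + 0, and unwinding, 1 = 7 − 3·2 = 7 − 3·(9 − 1·7) = −3·9 + 4·7 = −3·9 + 4·(16 − 1·9) = 4·16 − 7·9. Thus 9⁻¹ ≡ -7 ≡ 9 (mod 16).
Therefore t ≡ 9·1 = 9 (mod 16).
With t = 9: k = 52 + 73·9 = 709.
Check: 709 mod 73 = 52, 709 mod 16 = 5. ✓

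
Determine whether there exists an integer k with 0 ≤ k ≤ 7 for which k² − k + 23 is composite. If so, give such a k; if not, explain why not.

At k = 2: 2² − 2 + 23 = 25 = 5·5, which is composite.

k = 2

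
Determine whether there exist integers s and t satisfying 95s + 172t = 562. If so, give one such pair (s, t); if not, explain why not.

95 and 172 are coprime, so 95s + 172t ranges over all of ℤ.
Euclidean algorithm: 172 = 1·95 + 77, 95 = 1·77 + 18, 77 = 4·18 + 5, 18 = 3·5 + 3, 5 = 1·3 + 2, 3 = 1·2 + 1, 2 = 2·1 + 0.
Back-substituting, 1 = 3 − 1·2 = 3 − (5 − 1·3) = −5 + 2·3 = −5 + 2·(18 − 3·5) = 2·18 − 7·5 = 2·18 − 7·(77 − 4·18) = −7·77 + 30·18 = −7·77 + 30·(95 − 1·77) = 30·95 − 37·77 = 30·95 − 37·(172 − 1·95) = −37·172 + 67·95; that is, 95·67 + 172·(-37) = 1.
Multiplying through by 562: s = 67·562 = 37654, t = (-37)·562 = -20794 is a solution.
Shifting by a multiple of (172, −95) keeps it a solution: s = 37654 − 218·172 = 158, t = -20794 + 218·95 = -84.
Indeed 95·158 + 172·(-84) = 15010 − 14448 = 562.

s = 158, t = -84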